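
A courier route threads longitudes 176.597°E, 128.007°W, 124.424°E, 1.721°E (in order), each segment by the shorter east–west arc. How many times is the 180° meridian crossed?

2

Leg 1: +176.597° → -128.007°, shortest Δλ = 55.396° (east) — crosses 180°.
Leg 2: -128.007° → +124.424°, shortest Δλ = -107.569° (west) — crosses 180°.
Leg 3: +124.424° → +1.721°, shortest Δλ = -122.703° (west) — does not cross 180°.
Total crossings: 2.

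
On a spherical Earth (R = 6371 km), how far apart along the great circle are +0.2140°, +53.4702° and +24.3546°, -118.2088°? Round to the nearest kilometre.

17140 km

Δλ = -118.2088 − 53.4702 = -171.6790°.
Δφ = 24.3546 − 0.2140 = 24.1406°.
a = sin²(Δφ/2) + cos φ₁ · cos φ₂ · sin²(Δλ/2) = 0.949937.
c = 2·atan2(√a, √(1−a)) = 2.69028 rad → d = 6371·c ≈ 17139.75 km.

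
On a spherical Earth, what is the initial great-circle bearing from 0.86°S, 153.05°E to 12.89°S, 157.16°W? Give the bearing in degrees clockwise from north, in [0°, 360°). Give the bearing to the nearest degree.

106°

Δλ = -157.16 − 153.05 = -310.21°; wrapped into (−180°, 180°]: 49.79°.
θ = atan2( sin Δλ · cos φ₂ , cos φ₁ · sin φ₂ − sin φ₁ · cos φ₂ · cos Δλ )
  = atan2(0.74444, -0.21361) = 106.010° → normalised to [0°, 360°): 106.010°.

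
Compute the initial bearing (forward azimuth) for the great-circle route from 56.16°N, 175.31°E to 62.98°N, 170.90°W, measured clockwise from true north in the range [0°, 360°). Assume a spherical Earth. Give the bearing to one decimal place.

39.9°

Δλ = -170.90 − 175.31 = -346.21°; wrapped into (−180°, 180°]: 13.79°.
θ = atan2( sin Δλ · cos φ₂ , cos φ₁ · sin φ₂ − sin φ₁ · cos φ₂ · cos Δλ )
  = atan2(0.10829, 0.12963) = 39.875° → normalised to [0°, 360°): 39.875°.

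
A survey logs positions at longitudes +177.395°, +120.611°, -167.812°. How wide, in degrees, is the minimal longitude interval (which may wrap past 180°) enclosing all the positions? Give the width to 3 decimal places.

Sort the longitudes: -167.812°, +120.611°, +177.395°.
Eastward gaps between consecutive values (wrapping around): 288.423°, 56.784°, 14.793°.
Largest gap = 288.423° ⇒ minimal covering band is its complement: 360° − 288.423° = 71.577°.
Band runs from +120.611° eastward to -167.812°, crossing the antimeridian.

71.577°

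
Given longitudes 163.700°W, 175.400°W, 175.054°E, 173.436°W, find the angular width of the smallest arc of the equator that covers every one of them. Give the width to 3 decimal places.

21.246°

Sort the longitudes: -175.400°, -173.436°, -163.700°, +175.054°.
Eastward gaps between consecutive values (wrapping around): 1.964°, 9.736°, 338.754°, 9.546°.
Largest gap = 338.754° ⇒ minimal covering band is its complement: 360° − 338.754° = 21.246°.
Band runs from +175.054° eastward to -163.700°, crossing the antimeridian.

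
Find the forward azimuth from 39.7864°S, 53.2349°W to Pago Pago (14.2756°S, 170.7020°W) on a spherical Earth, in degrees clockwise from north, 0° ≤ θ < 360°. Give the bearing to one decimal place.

Δλ = -170.7020 − -53.2349 = -117.4671°.
θ = atan2( sin Δλ · cos φ₂ , cos φ₁ · sin φ₂ − sin φ₁ · cos φ₂ · cos Δλ )
  = atan2(-0.85988, -0.47553) = -118.944° → normalised to [0°, 360°): 241.056°.

241.1°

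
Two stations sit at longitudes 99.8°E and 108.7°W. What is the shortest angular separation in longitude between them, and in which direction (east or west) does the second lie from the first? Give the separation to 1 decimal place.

Raw difference: -108.7 − 99.8 = -208.5°.
Normalise into (−180°, 180°]: -208.5° + 360° = 151.5°.
Positive ⇒ the second point lies to the east; separation 151.5°.

151.5° east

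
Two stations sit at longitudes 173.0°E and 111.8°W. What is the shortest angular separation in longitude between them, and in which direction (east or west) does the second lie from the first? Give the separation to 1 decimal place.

Raw difference: -111.8 − 173.0 = -284.8°.
Normalise into (−180°, 180°]: -284.8° + 360° = 75.2°.
Positive ⇒ the second point lies to the east; separation 75.2°.

75.2° east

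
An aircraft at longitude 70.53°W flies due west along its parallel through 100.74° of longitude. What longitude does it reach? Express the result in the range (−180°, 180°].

171.27°W

Start at -70.53°; shift −100.74° → -171.27°.
-171.27° already lies in (−180°, 180°].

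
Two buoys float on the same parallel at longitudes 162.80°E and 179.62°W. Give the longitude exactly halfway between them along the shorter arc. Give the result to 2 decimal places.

171.59°E

Signed shortest Δλ from +162.80° to -179.62° is +17.58°.
Midpoint longitude = +162.80° + (+17.58°)/2 = +162.80° + 8.79° = +171.59°.
(The naïve average (+162.80 + -179.62)/2 = -8.41° is on the wrong side of the globe.)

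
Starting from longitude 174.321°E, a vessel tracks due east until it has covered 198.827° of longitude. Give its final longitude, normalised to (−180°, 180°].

Start at +174.321°; shift +198.827° → +373.148°.
+373.148° lies outside (−180°, 180°]; subtract 360° → +13.148°.

13.148°E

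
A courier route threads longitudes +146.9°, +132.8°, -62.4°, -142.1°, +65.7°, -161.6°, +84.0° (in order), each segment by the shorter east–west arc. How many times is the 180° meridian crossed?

Leg 1: +146.9° → +132.8°, shortest Δλ = -14.1° (west) — does not cross 180°.
Leg 2: +132.8° → -62.4°, shortest Δλ = 164.8° (east) — crosses 180°.
Leg 3: -62.4° → -142.1°, shortest Δλ = -79.7° (west) — does not cross 180°.
Leg 4: -142.1° → +65.7°, shortest Δλ = -152.2° (west) — crosses 180°.
Leg 5: +65.7° → -161.6°, shortest Δλ = 132.7° (east) — crosses 180°.
Leg 6: -161.6° → +84.0°, shortest Δλ = -114.4° (west) — crosses 180°.
Total crossings: 4.

4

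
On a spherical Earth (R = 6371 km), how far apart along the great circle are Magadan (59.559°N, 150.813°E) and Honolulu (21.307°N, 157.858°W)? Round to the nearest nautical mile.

Δλ = -157.858 − 150.813 = -308.671°; wrapped into (−180°, 180°]: 51.329°.
Δφ = 21.307 − 59.559 = -38.252°.
a = sin²(Δφ/2) + cos φ₁ · cos φ₂ · sin²(Δλ/2) = 0.195892.
c = 2·atan2(√a, √(1−a)) = 0.91699 rad → d = 6371·c ≈ 5842.11 km ≈ 3154.49 nmi.

3154 nmi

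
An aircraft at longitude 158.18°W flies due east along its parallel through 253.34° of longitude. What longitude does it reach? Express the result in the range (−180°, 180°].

Start at -158.18°; shift +253.34° → +95.16°.
+95.16° already lies in (−180°, 180°].

95.16°E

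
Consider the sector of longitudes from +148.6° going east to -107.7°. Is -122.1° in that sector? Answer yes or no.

Yes

Band width going east from +148.6° to -107.7°: ((-107.7 − 148.6) mod 360) = 103.7°.
Offset of -122.1° east of the west edge: ((-122.1 − 148.6) mod 360) = 89.3°.
89.3° ≤ 103.7° ⇒ inside.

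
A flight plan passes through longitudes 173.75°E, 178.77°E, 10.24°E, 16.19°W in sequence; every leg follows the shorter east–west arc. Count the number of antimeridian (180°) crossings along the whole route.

0

Leg 1: +173.75° → +178.77°, shortest Δλ = 5.02° (east) — does not cross 180°.
Leg 2: +178.77° → +10.24°, shortest Δλ = -168.53° (west) — does not cross 180°.
Leg 3: +10.24° → -16.19°, shortest Δλ = -26.43° (west) — does not cross 180°.
Total crossings: 0.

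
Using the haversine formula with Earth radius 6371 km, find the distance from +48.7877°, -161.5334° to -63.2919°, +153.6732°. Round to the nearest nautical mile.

7055 nmi

Δλ = 153.6732 − -161.5334 = 315.2066°; wrapped into (−180°, 180°]: -44.7934°.
Δφ = -63.2919 − 48.7877 = -112.0796°.
a = sin²(Δφ/2) + cos φ₁ · cos φ₂ · sin²(Δλ/2) = 0.730936.
c = 2·atan2(√a, √(1−a)) = 2.05090 rad → d = 6371·c ≈ 13066.29 km ≈ 7055.23 nmi.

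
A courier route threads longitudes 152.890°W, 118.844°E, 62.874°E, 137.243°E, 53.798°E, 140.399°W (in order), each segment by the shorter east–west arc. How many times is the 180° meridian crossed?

Leg 1: -152.890° → +118.844°, shortest Δλ = -88.266° (west) — crosses 180°.
Leg 2: +118.844° → +62.874°, shortest Δλ = -55.97° (west) — does not cross 180°.
Leg 3: +62.874° → +137.243°, shortest Δλ = 74.369° (east) — does not cross 180°.
Leg 4: +137.243° → +53.798°, shortest Δλ = -83.445° (west) — does not cross 180°.
Leg 5: +53.798° → -140.399°, shortest Δλ = 165.803° (east) — crosses 180°.
Total crossings: 2.

2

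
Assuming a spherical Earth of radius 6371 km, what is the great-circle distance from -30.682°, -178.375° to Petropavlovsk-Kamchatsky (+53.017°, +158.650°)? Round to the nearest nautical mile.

Δλ = 158.650 − -178.375 = 337.025°; wrapped into (−180°, 180°]: -22.975°.
Δφ = 53.017 − -30.682 = 83.699°.
a = sin²(Δφ/2) + cos φ₁ · cos φ₂ · sin²(Δλ/2) = 0.465644.
c = 2·atan2(√a, √(1−a)) = 1.50203 rad → d = 6371·c ≈ 9569.44 km ≈ 5167.08 nmi.

5167 nmi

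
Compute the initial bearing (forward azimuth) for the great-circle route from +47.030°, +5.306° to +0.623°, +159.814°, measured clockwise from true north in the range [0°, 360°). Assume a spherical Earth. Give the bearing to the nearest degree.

Δλ = 159.814 − 5.306 = 154.508°.
θ = atan2( sin Δλ · cos φ₂ , cos φ₁ · sin φ₂ − sin φ₁ · cos φ₂ · cos Δλ )
  = atan2(0.43036, 0.66785) = 32.798° → normalised to [0°, 360°): 32.798°.

33°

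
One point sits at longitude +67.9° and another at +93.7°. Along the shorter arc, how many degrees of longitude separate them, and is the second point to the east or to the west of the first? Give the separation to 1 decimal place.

25.8° east

Raw difference: 93.7 − 67.9 = 25.8°.
Normalise into (−180°, 180°]: 25.8° stays 25.8°.
Positive ⇒ the second point lies to the east; separation 25.8°.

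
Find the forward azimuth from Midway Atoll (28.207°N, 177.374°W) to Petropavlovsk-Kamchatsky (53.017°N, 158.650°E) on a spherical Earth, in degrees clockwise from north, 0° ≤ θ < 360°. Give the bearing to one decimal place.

331.2°

Δλ = 158.650 − -177.374 = 336.024°; wrapped into (−180°, 180°]: -23.976°.
θ = atan2( sin Δλ · cos φ₂ , cos φ₁ · sin φ₂ − sin φ₁ · cos φ₂ · cos Δλ )
  = atan2(-0.24445, 0.44414) = -28.828° → normalised to [0°, 360°): 331.172°.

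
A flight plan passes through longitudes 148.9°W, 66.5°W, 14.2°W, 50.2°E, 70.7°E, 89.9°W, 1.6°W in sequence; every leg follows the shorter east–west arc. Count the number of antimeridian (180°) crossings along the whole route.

0

Leg 1: -148.9° → -66.5°, shortest Δλ = 82.4° (east) — does not cross 180°.
Leg 2: -66.5° → -14.2°, shortest Δλ = 52.3° (east) — does not cross 180°.
Leg 3: -14.2° → +50.2°, shortest Δλ = 64.4° (east) — does not cross 180°.
Leg 4: +50.2° → +70.7°, shortest Δλ = 20.5° (east) — does not cross 180°.
Leg 5: +70.7° → -89.9°, shortest Δλ = -160.6° (west) — does not cross 180°.
Leg 6: -89.9° → -1.6°, shortest Δλ = 88.3° (east) — does not cross 180°.
Total crossings: 0.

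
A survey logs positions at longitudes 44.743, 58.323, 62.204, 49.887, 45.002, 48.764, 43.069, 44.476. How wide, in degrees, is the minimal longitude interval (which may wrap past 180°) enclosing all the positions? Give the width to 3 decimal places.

19.135°

Sort the longitudes: +43.069°, +44.476°, +44.743°, +45.002°, +48.764°, +49.887°, +58.323°, +62.204°.
Eastward gaps between consecutive values (wrapping around): 1.407°, 0.267°, 0.259°, 3.762°, 1.123°, 8.436°, 3.881°, 340.865°.
Largest gap = 340.865° ⇒ minimal covering band is its complement: 360° − 340.865° = 19.135°.
Band runs from +43.069° eastward to +62.204°.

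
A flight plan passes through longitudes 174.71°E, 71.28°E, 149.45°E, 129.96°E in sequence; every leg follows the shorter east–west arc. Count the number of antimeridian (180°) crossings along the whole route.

0

Leg 1: +174.71° → +71.28°, shortest Δλ = -103.43° (west) — does not cross 180°.
Leg 2: +71.28° → +149.45°, shortest Δλ = 78.17° (east) — does not cross 180°.
Leg 3: +149.45° → +129.96°, shortest Δλ = -19.49° (west) — does not cross 180°.
Total crossings: 0.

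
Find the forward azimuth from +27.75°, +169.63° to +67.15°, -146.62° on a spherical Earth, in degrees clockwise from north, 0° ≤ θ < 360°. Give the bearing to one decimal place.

Δλ = -146.62 − 169.63 = -316.25°; wrapped into (−180°, 180°]: 43.75°.
θ = atan2( sin Δλ · cos φ₂ , cos φ₁ · sin φ₂ − sin φ₁ · cos φ₂ · cos Δλ )
  = atan2(0.26853, 0.68493) = 21.408° → normalised to [0°, 360°): 21.408°.

21.4°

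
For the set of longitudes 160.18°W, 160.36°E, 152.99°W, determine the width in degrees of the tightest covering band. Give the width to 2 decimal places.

Sort the longitudes: -160.18°, -152.99°, +160.36°.
Eastward gaps between consecutive values (wrapping around): 7.19°, 313.35°, 39.46°.
Largest gap = 313.35° ⇒ minimal covering band is its complement: 360° − 313.35° = 46.65°.
Band runs from +160.36° eastward to -152.99°, crossing the antimeridian.

46.65°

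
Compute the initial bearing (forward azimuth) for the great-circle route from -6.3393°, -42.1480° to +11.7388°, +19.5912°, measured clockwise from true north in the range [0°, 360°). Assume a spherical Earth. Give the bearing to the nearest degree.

Δλ = 19.5912 − -42.1480 = 61.7392°.
θ = atan2( sin Δλ · cos φ₂ , cos φ₁ · sin φ₂ − sin φ₁ · cos φ₂ · cos Δλ )
  = atan2(0.86238, 0.25339) = 73.626° → normalised to [0°, 360°): 73.626°.

74°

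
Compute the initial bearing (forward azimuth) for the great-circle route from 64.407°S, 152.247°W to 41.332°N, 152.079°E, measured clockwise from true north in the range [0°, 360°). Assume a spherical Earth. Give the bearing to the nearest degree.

317°

Δλ = 152.079 − -152.247 = 304.326°; wrapped into (−180°, 180°]: -55.674°.
θ = atan2( sin Δλ · cos φ₂ , cos φ₁ · sin φ₂ − sin φ₁ · cos φ₂ · cos Δλ )
  = atan2(-0.62012, 0.66717) = -42.907° → normalised to [0°, 360°): 317.093°.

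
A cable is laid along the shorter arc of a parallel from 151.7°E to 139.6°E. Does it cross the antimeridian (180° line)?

Signed shortest Δλ = ((139.6 − 151.7 + 180) mod 360) − 180 = -12.1°.
Going west by 12.1° from +151.7° reaches +139.6° without touching 180°.

No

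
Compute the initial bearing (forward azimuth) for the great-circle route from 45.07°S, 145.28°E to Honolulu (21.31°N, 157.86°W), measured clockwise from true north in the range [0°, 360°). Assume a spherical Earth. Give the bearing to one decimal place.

Δλ = -157.86 − 145.28 = -303.14°; wrapped into (−180°, 180°]: 56.86°.
θ = atan2( sin Δλ · cos φ₂ , cos φ₁ · sin φ₂ − sin φ₁ · cos φ₂ · cos Δλ )
  = atan2(0.78009, 0.61723) = 51.648° → normalised to [0°, 360°): 51.648°.

51.6°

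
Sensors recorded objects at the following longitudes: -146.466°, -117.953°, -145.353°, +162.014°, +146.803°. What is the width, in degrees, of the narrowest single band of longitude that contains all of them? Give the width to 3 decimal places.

95.244°

Sort the longitudes: -146.466°, -145.353°, -117.953°, +146.803°, +162.014°.
Eastward gaps between consecutive values (wrapping around): 1.113°, 27.400°, 264.756°, 15.211°, 51.520°.
Largest gap = 264.756° ⇒ minimal covering band is its complement: 360° − 264.756° = 95.244°.
Band runs from +146.803° eastward to -117.953°, crossing the antimeridian.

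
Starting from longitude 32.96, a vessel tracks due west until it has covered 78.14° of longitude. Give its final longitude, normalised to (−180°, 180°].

Start at +32.96°; shift −78.14° → -45.18°.
-45.18° already lies in (−180°, 180°].

-45.18°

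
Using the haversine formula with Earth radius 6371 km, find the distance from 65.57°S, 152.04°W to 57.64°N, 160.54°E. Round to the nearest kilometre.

Δλ = 160.54 − -152.04 = 312.58°; wrapped into (−180°, 180°]: -47.42°.
Δφ = 57.64 − -65.57 = 123.21°.
a = sin²(Δφ/2) + cos φ₁ · cos φ₂ · sin²(Δλ/2) = 0.809647.
c = 2·atan2(√a, √(1−a)) = 2.23864 rad → d = 6371·c ≈ 14262.37 km.

14262 km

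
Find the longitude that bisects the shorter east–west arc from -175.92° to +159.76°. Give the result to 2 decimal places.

Signed shortest Δλ from -175.92° to +159.76° is -24.32°.
Midpoint longitude = -175.92° + (-24.32°)/2 = -175.92° − 12.16° = -188.08°.
Normalise into (−180°, 180°]: +171.92°.
(The naïve average (-175.92 + +159.76)/2 = -8.08° is on the wrong side of the globe.)

+171.92°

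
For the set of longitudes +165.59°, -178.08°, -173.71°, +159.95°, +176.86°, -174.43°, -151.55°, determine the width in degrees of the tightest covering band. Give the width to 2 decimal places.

Sort the longitudes: -178.08°, -174.43°, -173.71°, -151.55°, +159.95°, +165.59°, +176.86°.
Eastward gaps between consecutive values (wrapping around): 3.65°, 0.72°, 22.16°, 311.50°, 5.64°, 11.27°, 5.06°.
Largest gap = 311.50° ⇒ minimal covering band is its complement: 360° − 311.50° = 48.50°.
Band runs from +159.95° eastward to -151.55°, crossing the antimeridian.

48.50°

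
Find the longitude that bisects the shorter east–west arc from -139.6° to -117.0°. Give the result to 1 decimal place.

-128.3°

Signed shortest Δλ from -139.6° to -117.0° is +22.6°.
Midpoint longitude = -139.6° + (+22.6°)/2 = -139.6° + 11.3° = -128.3°.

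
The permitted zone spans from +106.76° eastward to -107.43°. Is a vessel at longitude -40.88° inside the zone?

Band width going east from +106.76° to -107.43°: ((-107.43 − 106.76) mod 360) = 145.81°.
Offset of -40.88° east of the west edge: ((-40.88 − 106.76) mod 360) = 212.36°.
212.36° > 145.81° ⇒ outside.

No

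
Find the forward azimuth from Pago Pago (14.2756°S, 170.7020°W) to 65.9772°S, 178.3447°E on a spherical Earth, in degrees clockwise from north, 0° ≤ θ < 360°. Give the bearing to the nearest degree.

Δλ = 178.3447 − -170.7020 = 349.0467°; wrapped into (−180°, 180°]: -10.9533°.
θ = atan2( sin Δλ · cos φ₂ , cos φ₁ · sin φ₂ − sin φ₁ · cos φ₂ · cos Δλ )
  = atan2(-0.07735, -0.78662) = -174.384° → normalised to [0°, 360°): 185.616°.

186°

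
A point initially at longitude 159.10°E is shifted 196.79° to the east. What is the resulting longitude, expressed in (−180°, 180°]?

Start at +159.10°; shift +196.79° → +355.89°.
+355.89° lies outside (−180°, 180°]; subtract 360° → -4.11°.

4.11°W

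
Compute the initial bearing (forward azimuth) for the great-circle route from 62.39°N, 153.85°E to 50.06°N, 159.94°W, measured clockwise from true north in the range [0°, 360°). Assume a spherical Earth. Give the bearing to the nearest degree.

Δλ = -159.94 − 153.85 = -313.79°; wrapped into (−180°, 180°]: 46.21°.
θ = atan2( sin Δλ · cos φ₂ , cos φ₁ · sin φ₂ − sin φ₁ · cos φ₂ · cos Δλ )
  = atan2(0.46344, -0.03834) = 94.729° → normalised to [0°, 360°): 94.729°.

95°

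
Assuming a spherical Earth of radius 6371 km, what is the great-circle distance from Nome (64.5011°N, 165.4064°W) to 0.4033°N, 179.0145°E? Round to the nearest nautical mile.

3909 nmi

Δλ = 179.0145 − -165.4064 = 344.4209°; wrapped into (−180°, 180°]: -15.5791°.
Δφ = 0.4033 − 64.5011 = -64.0978°.
a = sin²(Δφ/2) + cos φ₁ · cos φ₂ · sin²(Δλ/2) = 0.289490.
c = 2·atan2(√a, √(1−a)) = 1.13623 rad → d = 6371·c ≈ 7238.90 km ≈ 3908.69 nmi.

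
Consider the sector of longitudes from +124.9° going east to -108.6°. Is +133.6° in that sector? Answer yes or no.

Yes

Band width going east from +124.9° to -108.6°: ((-108.6 − 124.9) mod 360) = 126.5°.
Offset of +133.6° east of the west edge: ((133.6 − 124.9) mod 360) = 8.7°.
8.7° ≤ 126.5° ⇒ inside.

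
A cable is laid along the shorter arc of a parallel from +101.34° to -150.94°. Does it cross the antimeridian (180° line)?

Naïve |-150.94 − 101.34| = 252.28° > 180°, so the shorter arc goes the other way round — across 180°.
Signed shortest Δλ = ((-150.94 − 101.34 + 180) mod 360) − 180 = 107.72°.
Going east by 107.72° from +101.34° passes through 180° before reaching -150.94°.

Yes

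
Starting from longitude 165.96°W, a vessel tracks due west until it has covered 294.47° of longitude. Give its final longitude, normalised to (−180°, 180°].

100.43°W

Start at -165.96°; shift −294.47° → -460.43°.
-460.43° lies outside (−180°, 180°]; add 360° → -100.43°.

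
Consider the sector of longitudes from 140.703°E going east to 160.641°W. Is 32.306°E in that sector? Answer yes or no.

Band width going east from +140.703° to -160.641°: ((-160.641 − 140.703) mod 360) = 58.656°.
Offset of +32.306° east of the west edge: ((32.306 − 140.703) mod 360) = 251.603°.
251.603° > 58.656° ⇒ outside.

No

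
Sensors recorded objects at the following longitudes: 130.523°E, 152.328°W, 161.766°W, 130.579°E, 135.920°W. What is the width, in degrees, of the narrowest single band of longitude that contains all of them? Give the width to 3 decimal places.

93.557°

Sort the longitudes: -161.766°, -152.328°, -135.920°, +130.523°, +130.579°.
Eastward gaps between consecutive values (wrapping around): 9.438°, 16.408°, 266.443°, 0.056°, 67.655°.
Largest gap = 266.443° ⇒ minimal covering band is its complement: 360° − 266.443° = 93.557°.
Band runs from +130.523° eastward to -135.920°, crossing the antimeridian.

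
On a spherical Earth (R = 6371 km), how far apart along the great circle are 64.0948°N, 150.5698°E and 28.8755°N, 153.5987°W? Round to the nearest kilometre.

5506 km

Δλ = -153.5987 − 150.5698 = -304.1685°; wrapped into (−180°, 180°]: 55.8315°.
Δφ = 28.8755 − 64.0948 = -35.2193°.
a = sin²(Δφ/2) + cos φ₁ · cos φ₂ · sin²(Δλ/2) = 0.175378.
c = 2·atan2(√a, √(1−a)) = 0.86421 rad → d = 6371·c ≈ 5505.85 km.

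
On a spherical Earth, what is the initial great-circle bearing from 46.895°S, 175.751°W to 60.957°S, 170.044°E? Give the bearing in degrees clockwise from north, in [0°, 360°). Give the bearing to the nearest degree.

205°

Δλ = 170.044 − -175.751 = 345.795°; wrapped into (−180°, 180°]: -14.205°.
θ = atan2( sin Δλ · cos φ₂ , cos φ₁ · sin φ₂ − sin φ₁ · cos φ₂ · cos Δλ )
  = atan2(-0.11913, -0.25381) = -154.856° → normalised to [0°, 360°): 205.144°.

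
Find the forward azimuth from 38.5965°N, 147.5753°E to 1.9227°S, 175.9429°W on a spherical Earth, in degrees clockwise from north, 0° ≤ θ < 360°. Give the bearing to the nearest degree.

Δλ = -175.9429 − 147.5753 = -323.5182°; wrapped into (−180°, 180°]: 36.4818°.
θ = atan2( sin Δλ · cos φ₂ , cos φ₁ · sin φ₂ − sin φ₁ · cos φ₂ · cos Δλ )
  = atan2(0.59423, -0.52753) = 131.597° → normalised to [0°, 360°): 131.597°.

132°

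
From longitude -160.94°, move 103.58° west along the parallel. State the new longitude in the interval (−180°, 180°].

Start at -160.94°; shift −103.58° → -264.52°.
-264.52° lies outside (−180°, 180°]; add 360° → +95.48°.

+95.48°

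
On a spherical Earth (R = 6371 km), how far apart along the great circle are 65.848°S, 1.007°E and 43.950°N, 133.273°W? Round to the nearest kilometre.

Δλ = -133.273 − 1.007 = -134.280°.
Δφ = 43.950 − -65.848 = 109.798°.
a = sin²(Δφ/2) + cos φ₁ · cos φ₂ · sin²(Δλ/2) = 0.919469.
c = 2·atan2(√a, √(1−a)) = 2.56612 rad → d = 6371·c ≈ 16348.77 km.

16349 km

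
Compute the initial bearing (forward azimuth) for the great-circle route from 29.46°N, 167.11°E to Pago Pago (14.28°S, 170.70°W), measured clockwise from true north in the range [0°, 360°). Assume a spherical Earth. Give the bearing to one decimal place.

Δλ = -170.70 − 167.11 = -337.81°; wrapped into (−180°, 180°]: 22.19°.
θ = atan2( sin Δλ · cos φ₂ , cos φ₁ · sin φ₂ − sin φ₁ · cos φ₂ · cos Δλ )
  = atan2(0.36601, -0.65609) = 150.844° → normalised to [0°, 360°): 150.844°.

150.8°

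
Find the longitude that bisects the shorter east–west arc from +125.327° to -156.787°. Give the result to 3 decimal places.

+164.270°

Signed shortest Δλ from +125.327° to -156.787° is +77.886°.
Midpoint longitude = +125.327° + (+77.886°)/2 = +125.327° + 38.943° = +164.270°.
(The naïve average (+125.327 + -156.787)/2 = -15.73° is on the wrong side of the globe.)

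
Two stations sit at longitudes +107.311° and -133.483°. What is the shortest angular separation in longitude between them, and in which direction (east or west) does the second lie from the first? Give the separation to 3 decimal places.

119.206° east

Raw difference: -133.483 − 107.311 = -240.794°.
Normalise into (−180°, 180°]: -240.794° + 360° = 119.206°.
Positive ⇒ the second point lies to the east; separation 119.206°.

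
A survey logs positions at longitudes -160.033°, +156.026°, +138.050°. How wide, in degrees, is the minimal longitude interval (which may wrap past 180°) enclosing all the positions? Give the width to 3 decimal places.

61.917°

Sort the longitudes: -160.033°, +138.050°, +156.026°.
Eastward gaps between consecutive values (wrapping around): 298.083°, 17.976°, 43.941°.
Largest gap = 298.083° ⇒ minimal covering band is its complement: 360° − 298.083° = 61.917°.
Band runs from +138.050° eastward to -160.033°, crossing the antimeridian.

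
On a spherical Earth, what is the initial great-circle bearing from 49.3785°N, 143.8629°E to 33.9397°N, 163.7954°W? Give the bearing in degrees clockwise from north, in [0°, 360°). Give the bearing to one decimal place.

Δλ = -163.7954 − 143.8629 = -307.6583°; wrapped into (−180°, 180°]: 52.3417°.
θ = atan2( sin Δλ · cos φ₂ , cos φ₁ · sin φ₂ − sin φ₁ · cos φ₂ · cos Δλ )
  = atan2(0.65679, -0.02122) = 91.851° → normalised to [0°, 360°): 91.851°.

91.9°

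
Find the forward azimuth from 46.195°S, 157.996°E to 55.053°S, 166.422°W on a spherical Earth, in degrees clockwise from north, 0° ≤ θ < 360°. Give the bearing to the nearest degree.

125°

Δλ = -166.422 − 157.996 = -324.418°; wrapped into (−180°, 180°]: 35.582°.
θ = atan2( sin Δλ · cos φ₂ , cos φ₁ · sin φ₂ − sin φ₁ · cos φ₂ · cos Δλ )
  = atan2(0.33330, -0.23118) = 124.745° → normalised to [0°, 360°): 124.745°.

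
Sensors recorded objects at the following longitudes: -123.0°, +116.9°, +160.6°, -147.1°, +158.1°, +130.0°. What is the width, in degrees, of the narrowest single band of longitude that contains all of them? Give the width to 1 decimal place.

Sort the longitudes: -147.1°, -123.0°, +116.9°, +130.0°, +158.1°, +160.6°.
Eastward gaps between consecutive values (wrapping around): 24.1°, 239.9°, 13.1°, 28.1°, 2.5°, 52.3°.
Largest gap = 239.9° ⇒ minimal covering band is its complement: 360° − 239.9° = 120.1°.
Band runs from +116.9° eastward to -123.0°, crossing the antimeridian.

120.1°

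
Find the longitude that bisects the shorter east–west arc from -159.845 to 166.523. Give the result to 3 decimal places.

Signed shortest Δλ from -159.845° to +166.523° is -33.632°.
Midpoint longitude = -159.845° + (-33.632°)/2 = -159.845° − 16.816° = -176.661°.
(The naïve average (-159.845 + +166.523)/2 = 3.339° is on the wrong side of the globe.)

-176.661°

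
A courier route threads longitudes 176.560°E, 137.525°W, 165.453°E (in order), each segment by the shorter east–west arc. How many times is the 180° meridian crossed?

Leg 1: +176.560° → -137.525°, shortest Δλ = 45.915° (east) — crosses 180°.
Leg 2: -137.525° → +165.453°, shortest Δλ = -57.022° (west) — crosses 180°.
Total crossings: 2.

2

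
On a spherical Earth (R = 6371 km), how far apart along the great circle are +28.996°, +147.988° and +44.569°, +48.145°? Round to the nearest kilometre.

8505 km

Δλ = 48.145 − 147.988 = -99.843°.
Δφ = 44.569 − 28.996 = 15.573°.
a = sin²(Δφ/2) + cos φ₁ · cos φ₂ · sin²(Δλ/2) = 0.383169.
c = 2·atan2(√a, √(1−a)) = 1.33495 rad → d = 6371·c ≈ 8505.00 km.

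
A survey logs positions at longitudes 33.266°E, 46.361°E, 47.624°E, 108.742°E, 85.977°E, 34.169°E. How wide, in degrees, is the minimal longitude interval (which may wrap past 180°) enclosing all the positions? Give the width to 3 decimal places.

75.476°

Sort the longitudes: +33.266°, +34.169°, +46.361°, +47.624°, +85.977°, +108.742°.
Eastward gaps between consecutive values (wrapping around): 0.903°, 12.192°, 1.263°, 38.353°, 22.765°, 284.524°.
Largest gap = 284.524° ⇒ minimal covering band is its complement: 360° − 284.524° = 75.476°.
Band runs from +33.266° eastward to +108.742°.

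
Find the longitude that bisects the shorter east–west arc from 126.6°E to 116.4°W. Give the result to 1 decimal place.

174.9°W

Signed shortest Δλ from +126.6° to -116.4° is +117.0°.
Midpoint longitude = +126.6° + (+117.0°)/2 = +126.6° + 58.5° = +185.1°.
Normalise into (−180°, 180°]: -174.9°.
(The naïve average (+126.6 + -116.4)/2 = 5.1° is on the wrong side of the globe.)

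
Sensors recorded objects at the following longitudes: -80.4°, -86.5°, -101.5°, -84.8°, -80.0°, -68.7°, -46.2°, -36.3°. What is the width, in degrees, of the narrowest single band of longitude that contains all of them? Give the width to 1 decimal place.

65.2°

Sort the longitudes: -101.5°, -86.5°, -84.8°, -80.4°, -80.0°, -68.7°, -46.2°, -36.3°.
Eastward gaps between consecutive values (wrapping around): 15.0°, 1.7°, 4.4°, 0.4°, 11.3°, 22.5°, 9.9°, 294.8°.
Largest gap = 294.8° ⇒ minimal covering band is its complement: 360° − 294.8° = 65.2°.
Band runs from -101.5° eastward to -36.3°.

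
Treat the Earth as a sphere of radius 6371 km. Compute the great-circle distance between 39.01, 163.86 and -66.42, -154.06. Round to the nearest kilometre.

Δλ = -154.06 − 163.86 = -317.92°; wrapped into (−180°, 180°]: 42.08°.
Δφ = -66.42 − 39.01 = -105.43°.
a = sin²(Δφ/2) + cos φ₁ · cos φ₂ · sin²(Δλ/2) = 0.673096.
c = 2·atan2(√a, √(1−a)) = 1.92430 rad → d = 6371·c ≈ 12259.75 km.

12260 km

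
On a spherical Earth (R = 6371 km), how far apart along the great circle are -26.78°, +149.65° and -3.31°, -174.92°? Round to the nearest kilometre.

Δλ = -174.92 − 149.65 = -324.57°; wrapped into (−180°, 180°]: 35.43°.
Δφ = -3.31 − -26.78 = 23.47°.
a = sin²(Δφ/2) + cos φ₁ · cos φ₂ · sin²(Δλ/2) = 0.123885.
c = 2·atan2(√a, √(1−a)) = 0.71936 rad → d = 6371·c ≈ 4583.02 km.

4583 km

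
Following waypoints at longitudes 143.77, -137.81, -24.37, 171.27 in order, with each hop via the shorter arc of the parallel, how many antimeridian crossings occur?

2

Leg 1: +143.77° → -137.81°, shortest Δλ = 78.42° (east) — crosses 180°.
Leg 2: -137.81° → -24.37°, shortest Δλ = 113.44° (east) — does not cross 180°.
Leg 3: -24.37° → +171.27°, shortest Δλ = -164.36° (west) — crosses 180°.
Total crossings: 2.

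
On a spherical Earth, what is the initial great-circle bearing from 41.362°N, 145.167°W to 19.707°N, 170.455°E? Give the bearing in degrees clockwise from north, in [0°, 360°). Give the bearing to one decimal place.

253.8°

Δλ = 170.455 − -145.167 = 315.622°; wrapped into (−180°, 180°]: -44.378°.
θ = atan2( sin Δλ · cos φ₂ , cos φ₁ · sin φ₂ − sin φ₁ · cos φ₂ · cos Δλ )
  = atan2(-0.65843, -0.19155) = -106.221° → normalised to [0°, 360°): 253.779°.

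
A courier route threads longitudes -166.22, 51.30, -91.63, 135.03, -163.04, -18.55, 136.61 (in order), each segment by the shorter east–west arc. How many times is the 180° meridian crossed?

3

Leg 1: -166.22° → +51.30°, shortest Δλ = -142.48° (west) — crosses 180°.
Leg 2: +51.30° → -91.63°, shortest Δλ = -142.93° (west) — does not cross 180°.
Leg 3: -91.63° → +135.03°, shortest Δλ = -133.34° (west) — crosses 180°.
Leg 4: +135.03° → -163.04°, shortest Δλ = 61.93° (east) — crosses 180°.
Leg 5: -163.04° → -18.55°, shortest Δλ = 144.49° (east) — does not cross 180°.
Leg 6: -18.55° → +136.61°, shortest Δλ = 155.16° (east) — does not cross 180°.
Total crossings: 3.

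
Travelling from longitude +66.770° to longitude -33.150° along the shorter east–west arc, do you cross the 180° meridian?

No

Signed shortest Δλ = ((-33.150 − 66.770 + 180) mod 360) − 180 = -99.92°.
Going west by 99.92° from +66.770° reaches -33.150° without touching 180°.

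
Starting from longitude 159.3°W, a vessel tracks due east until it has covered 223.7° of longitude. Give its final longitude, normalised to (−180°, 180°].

64.4°E

Start at -159.3°; shift +223.7° → +64.4°.
+64.4° already lies in (−180°, 180°].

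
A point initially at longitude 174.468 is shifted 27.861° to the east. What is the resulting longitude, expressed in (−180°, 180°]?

Start at +174.468°; shift +27.861° → +202.329°.
+202.329° lies outside (−180°, 180°]; subtract 360° → -157.671°.

-157.671°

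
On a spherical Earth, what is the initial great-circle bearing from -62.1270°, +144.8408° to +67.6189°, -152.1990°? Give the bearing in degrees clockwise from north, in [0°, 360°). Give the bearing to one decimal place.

Δλ = -152.1990 − 144.8408 = -297.0398°; wrapped into (−180°, 180°]: 62.9602°.
θ = atan2( sin Δλ · cos φ₂ , cos φ₁ · sin φ₂ − sin φ₁ · cos φ₂ · cos Δλ )
  = atan2(0.33914, 0.58531) = 30.089° → normalised to [0°, 360°): 30.089°.

30.1°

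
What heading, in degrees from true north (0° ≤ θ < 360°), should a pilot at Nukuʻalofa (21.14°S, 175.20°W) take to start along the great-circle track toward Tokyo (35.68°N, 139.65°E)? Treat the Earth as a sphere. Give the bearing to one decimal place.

322.5°

Δλ = 139.65 − -175.20 = 314.85°; wrapped into (−180°, 180°]: -45.15°.
θ = atan2( sin Δλ · cos φ₂ , cos φ₁ · sin φ₂ − sin φ₁ · cos φ₂ · cos Δλ )
  = atan2(-0.57588, 0.75061) = -37.496° → normalised to [0°, 360°): 322.504°.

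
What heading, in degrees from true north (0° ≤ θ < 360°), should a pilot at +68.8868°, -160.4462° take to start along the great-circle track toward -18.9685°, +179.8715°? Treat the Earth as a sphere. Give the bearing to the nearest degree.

199°

Δλ = 179.8715 − -160.4462 = 340.3177°; wrapped into (−180°, 180°]: -19.6823°.
θ = atan2( sin Δλ · cos φ₂ , cos φ₁ · sin φ₂ − sin φ₁ · cos φ₂ · cos Δλ )
  = atan2(-0.31852, -0.94776) = -161.424° → normalised to [0°, 360°): 198.576°.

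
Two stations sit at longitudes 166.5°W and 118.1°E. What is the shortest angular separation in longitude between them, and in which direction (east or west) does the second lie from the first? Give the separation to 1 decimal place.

75.4° west

Raw difference: 118.1 − -166.5 = 284.6°.
Normalise into (−180°, 180°]: 284.6° − 360° = -75.4°.
Negative ⇒ the second point lies to the west; separation 75.4°.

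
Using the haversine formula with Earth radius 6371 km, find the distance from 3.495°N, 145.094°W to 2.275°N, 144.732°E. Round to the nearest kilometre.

7793 km

Δλ = 144.732 − -145.094 = 289.826°; wrapped into (−180°, 180°]: -70.174°.
Δφ = 2.275 − 3.495 = -1.220°.
a = sin²(Δφ/2) + cos φ₁ · cos φ₂ · sin²(Δλ/2) = 0.329656.
c = 2·atan2(√a, √(1−a)) = 1.22315 rad → d = 6371·c ≈ 7792.68 km.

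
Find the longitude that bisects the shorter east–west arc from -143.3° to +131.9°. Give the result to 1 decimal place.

Signed shortest Δλ from -143.3° to +131.9° is -84.8°.
Midpoint longitude = -143.3° + (-84.8°)/2 = -143.3° − 42.4° = -185.7°.
Normalise into (−180°, 180°]: +174.3°.
(The naïve average (-143.3 + +131.9)/2 = -5.7° is on the wrong side of the globe.)

+174.3°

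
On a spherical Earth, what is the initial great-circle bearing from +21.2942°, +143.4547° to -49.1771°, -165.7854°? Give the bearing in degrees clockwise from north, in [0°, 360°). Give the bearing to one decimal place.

Δλ = -165.7854 − 143.4547 = -309.2401°; wrapped into (−180°, 180°]: 50.7599°.
θ = atan2( sin Δλ · cos φ₂ , cos φ₁ · sin φ₂ − sin φ₁ · cos φ₂ · cos Δλ )
  = atan2(0.50631, -0.85525) = 149.374° → normalised to [0°, 360°): 149.374°.

149.4°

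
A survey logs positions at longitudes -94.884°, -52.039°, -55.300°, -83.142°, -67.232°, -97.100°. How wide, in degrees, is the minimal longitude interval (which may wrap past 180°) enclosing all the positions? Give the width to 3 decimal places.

45.061°

Sort the longitudes: -97.100°, -94.884°, -83.142°, -67.232°, -55.300°, -52.039°.
Eastward gaps between consecutive values (wrapping around): 2.216°, 11.742°, 15.910°, 11.932°, 3.261°, 314.939°.
Largest gap = 314.939° ⇒ minimal covering band is its complement: 360° − 314.939° = 45.061°.
Band runs from -97.100° eastward to -52.039°.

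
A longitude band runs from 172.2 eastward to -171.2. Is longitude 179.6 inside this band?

Band width going east from +172.2° to -171.2°: ((-171.2 − 172.2) mod 360) = 16.6°.
Offset of +179.6° east of the west edge: ((179.6 − 172.2) mod 360) = 7.4°.
7.4° ≤ 16.6° ⇒ inside.

Yes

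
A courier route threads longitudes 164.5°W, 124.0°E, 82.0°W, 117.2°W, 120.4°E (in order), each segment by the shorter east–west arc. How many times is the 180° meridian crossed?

3

Leg 1: -164.5° → +124.0°, shortest Δλ = -71.5° (west) — crosses 180°.
Leg 2: +124.0° → -82.0°, shortest Δλ = 154.0° (east) — crosses 180°.
Leg 3: -82.0° → -117.2°, shortest Δλ = -35.2° (west) — does not cross 180°.
Leg 4: -117.2° → +120.4°, shortest Δλ = -122.4° (west) — crosses 180°.
Total crossings: 3.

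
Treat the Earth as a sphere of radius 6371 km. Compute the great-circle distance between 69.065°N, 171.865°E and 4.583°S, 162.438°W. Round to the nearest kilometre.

Δλ = -162.438 − 171.865 = -334.303°; wrapped into (−180°, 180°]: 25.697°.
Δφ = -4.583 − 69.065 = -73.648°.
a = sin²(Δφ/2) + cos φ₁ · cos φ₂ · sin²(Δλ/2) = 0.376844.
c = 2·atan2(√a, √(1−a)) = 1.32192 rad → d = 6371·c ≈ 8421.97 km.

8422 km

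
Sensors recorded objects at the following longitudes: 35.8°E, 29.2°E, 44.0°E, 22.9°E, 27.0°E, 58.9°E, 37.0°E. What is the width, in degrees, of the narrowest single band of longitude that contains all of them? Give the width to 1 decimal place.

Sort the longitudes: +22.9°, +27.0°, +29.2°, +35.8°, +37.0°, +44.0°, +58.9°.
Eastward gaps between consecutive values (wrapping around): 4.1°, 2.2°, 6.6°, 1.2°, 7.0°, 14.9°, 324.0°.
Largest gap = 324.0° ⇒ minimal covering band is its complement: 360° − 324.0° = 36.0°.
Band runs from +22.9° eastward to +58.9°.

36.0°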